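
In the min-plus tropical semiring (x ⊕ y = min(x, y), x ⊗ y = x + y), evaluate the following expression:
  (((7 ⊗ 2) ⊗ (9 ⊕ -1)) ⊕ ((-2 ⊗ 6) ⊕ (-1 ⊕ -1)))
(((7 ⊗ 2) ⊗ (9 ⊕ -1)) ⊕ ((-2 ⊗ 6) ⊕ (-1 ⊕ -1))) = -1

Expand innermost to outermost. Recall ⊕ takes the minimum of its arguments and ⊗ takes their sum. Working out the expression (((7 ⊗ 2) ⊗ (9 ⊕ -1)) ⊕ ((-2 ⊗ 6) ⊕ (-1 ⊕ -1))) gives -1.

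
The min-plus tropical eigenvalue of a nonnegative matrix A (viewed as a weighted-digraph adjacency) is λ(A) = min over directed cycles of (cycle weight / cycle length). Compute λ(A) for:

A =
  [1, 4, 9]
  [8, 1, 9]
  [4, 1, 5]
λ(A) = 1

Enumerate directed cycles and compute their means (weight / length). Sample:
  cycle 0 → 0: weight = 1, length = 1, mean = 1/1 ≈ 1.000
  cycle 1 → 1: weight = 1, length = 1, mean = 1/1 ≈ 1.000
  cycle 2 → 2: weight = 5, length = 1, mean = 5/1 ≈ 5.000
  cycle 0 → 1 → 0: weight = 12, length = 2, mean = 12/2 ≈ 6.000
  cycle 0 → 2 → 0: weight = 13, length = 2, mean = 13/2 ≈ 6.500
  cycle 1 → 0 → 1: weight = 12, length = 2, mean = 12/2 ≈ 6.000
Minimum mean = 1.000, attained e.g. along the cycle 0 → 0 with weight 1 and length 1. So λ(A) = 1/1 = 1.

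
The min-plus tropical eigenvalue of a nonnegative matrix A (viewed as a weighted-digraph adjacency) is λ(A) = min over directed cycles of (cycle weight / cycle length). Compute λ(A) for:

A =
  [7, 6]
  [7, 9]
λ(A) = 13/2

Enumerate directed cycles and compute their means (weight / length). Sample:
  cycle 0 → 0: weight = 7, length = 1, mean = 7/1 ≈ 7.000
  cycle 1 → 1: weight = 9, length = 1, mean = 9/1 ≈ 9.000
  cycle 0 → 1 → 0: weight = 13, length = 2, mean = 13/2 ≈ 6.500
  cycle 1 → 0 → 1: weight = 13, length = 2, mean = 13/2 ≈ 6.500
Minimum mean = 6.500, attained e.g. along the cycle 0 → 1 → 0 with weight 13 and length 2. So λ(A) = 13/2 = 13/2.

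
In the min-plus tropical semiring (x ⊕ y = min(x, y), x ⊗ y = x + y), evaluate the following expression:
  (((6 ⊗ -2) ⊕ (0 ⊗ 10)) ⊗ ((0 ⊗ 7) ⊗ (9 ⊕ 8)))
(((6 ⊗ -2) ⊕ (0 ⊗ 10)) ⊗ ((0 ⊗ 7) ⊗ (9 ⊕ 8))) = 19

Expand innermost to outermost. Recall ⊕ takes the minimum of its arguments and ⊗ takes their sum. Working out the expression (((6 ⊗ -2) ⊕ (0 ⊗ 10)) ⊗ ((0 ⊗ 7) ⊗ (9 ⊕ 8))) gives 19.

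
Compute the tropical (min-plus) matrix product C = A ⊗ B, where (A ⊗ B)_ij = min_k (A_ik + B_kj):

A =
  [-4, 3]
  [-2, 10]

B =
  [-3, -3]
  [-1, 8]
A ⊗ B =
  [-7, -7]
  [-5, -5]

Apply the min-plus product entry-by-entry:
  C[0][0] = min over k of (A[0][0] + B[0][0] = -4 + -3 = -7, A[0][1] + B[1][0] = 3 + -1 = 2) = -7 (attained at k = 0)
  C[0][1] = min over k of (A[0][0] + B[0][1] = -4 + -3 = -7, A[0][1] + B[1][1] = 3 + 8 = 11) = -7 (attained at k = 0)
  C[1][0] = min over k of (A[1][0] + B[0][0] = -2 + -3 = -5, A[1][1] + B[1][0] = 10 + -1 = 9) = -5 (attained at k = 0)
  C[1][1] = min over k of (A[1][0] + B[0][1] = -2 + -3 = -5, A[1][1] + B[1][1] = 10 + 8 = 18) = -5 (attained at k = 0)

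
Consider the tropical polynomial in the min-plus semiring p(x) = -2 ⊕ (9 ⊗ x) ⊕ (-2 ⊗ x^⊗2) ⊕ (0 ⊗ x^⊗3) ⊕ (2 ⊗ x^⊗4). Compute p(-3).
p(-3) = -10

A tropical monomial a ⊗ x^⊗i evaluates to a + i · x. Evaluating each term at x = -3:
  Term 0 contributes -2 + 0 · -3 = -2
  Term 1 contributes 9 + 1 · -3 = 6
  Term 2 contributes -2 + 2 · -3 = -8
  Term 3 contributes 0 + 3 · -3 = -9
  Term 4 contributes 2 + 4 · -3 = -10
p(-3) = ⊕ of these = min[-2, 6, -8, -9, -10] = -10.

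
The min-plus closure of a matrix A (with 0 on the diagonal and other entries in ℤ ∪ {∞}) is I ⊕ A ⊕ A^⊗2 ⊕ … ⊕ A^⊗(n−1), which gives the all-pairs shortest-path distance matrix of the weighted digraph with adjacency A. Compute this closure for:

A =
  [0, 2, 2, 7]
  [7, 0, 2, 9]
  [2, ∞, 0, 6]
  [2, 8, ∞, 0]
Closure =
  [0, 2, 2, 7]
  [4, 0, 2, 8]
  [2, 4, 0, 6]
  [2, 4, 4, 0]

This is the Floyd-Warshall all-pairs shortest-path computation. For each intermediate vertex k = 0, 1, …, 3, update dist[i][j] ← min(dist[i][j], dist[i][k] + dist[k][j]). The final matrix gives, for each (i, j), the minimum total weight of any directed path from i to j (possibly empty when i = j).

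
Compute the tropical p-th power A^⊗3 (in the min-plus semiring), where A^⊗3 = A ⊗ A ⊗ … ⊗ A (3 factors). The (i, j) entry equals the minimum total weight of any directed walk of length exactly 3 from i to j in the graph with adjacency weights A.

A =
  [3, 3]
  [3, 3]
A^⊗3 =
  [9, 9]
  [9, 9]

Each entry (A^⊗3)_ij equals the minimum over all length-3 walks i = v_0 → v_1 → … → v_3 = j of Σ_t A[v_t][v_{t+1}]. For example, for (i, j) = (0, 1) we minimise over 4 possible intermediate vertex sequences; the minimum is 9, attained along the walk 0 → 0 → 0 → 1.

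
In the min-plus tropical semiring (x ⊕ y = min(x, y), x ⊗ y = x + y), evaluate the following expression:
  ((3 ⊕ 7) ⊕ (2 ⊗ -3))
((3 ⊕ 7) ⊕ (2 ⊗ -3)) = -1

Expand innermost to outermost. Recall ⊕ takes the minimum of its arguments and ⊗ takes their sum. Working out the expression ((3 ⊕ 7) ⊕ (2 ⊗ -3)) gives -1.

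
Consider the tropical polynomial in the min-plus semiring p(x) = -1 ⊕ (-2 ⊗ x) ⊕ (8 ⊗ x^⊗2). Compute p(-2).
p(-2) = -4

A tropical monomial a ⊗ x^⊗i evaluates to a + i · x. Evaluating each term at x = -2:
  Term 0 contributes -1 + 0 · -2 = -1
  Term 1 contributes -2 + 1 · -2 = -4
  Term 2 contributes 8 + 2 · -2 = 4
p(-2) = ⊕ of these = min[-1, -4, 4] = -4.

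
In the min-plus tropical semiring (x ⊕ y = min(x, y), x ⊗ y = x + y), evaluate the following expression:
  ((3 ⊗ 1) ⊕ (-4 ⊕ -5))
((3 ⊗ 1) ⊕ (-4 ⊕ -5)) = -5

Expand innermost to outermost. Recall ⊕ takes the minimum of its arguments and ⊗ takes their sum. Working out the expression ((3 ⊗ 1) ⊕ (-4 ⊕ -5)) gives -5.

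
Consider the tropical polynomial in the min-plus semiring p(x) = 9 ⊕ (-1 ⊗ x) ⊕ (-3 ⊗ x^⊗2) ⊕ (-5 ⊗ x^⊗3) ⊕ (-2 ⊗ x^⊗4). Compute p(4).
p(4) = 3

A tropical monomial a ⊗ x^⊗i evaluates to a + i · x. Evaluating each term at x = 4:
  Term 0 contributes 9 + 0 · 4 = 9
  Term 1 contributes -1 + 1 · 4 = 3
  Term 2 contributes -3 + 2 · 4 = 5
  Term 3 contributes -5 + 3 · 4 = 7
  Term 4 contributes -2 + 4 · 4 = 14
p(4) = ⊕ of these = min[9, 3, 5, 7, 14] = 3.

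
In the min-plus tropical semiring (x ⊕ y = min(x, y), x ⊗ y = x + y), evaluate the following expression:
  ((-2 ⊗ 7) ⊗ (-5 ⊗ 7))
((-2 ⊗ 7) ⊗ (-5 ⊗ 7)) = 7

Expand innermost to outermost. Recall ⊕ takes the minimum of its arguments and ⊗ takes their sum. Working out the expression ((-2 ⊗ 7) ⊗ (-5 ⊗ 7)) gives 7.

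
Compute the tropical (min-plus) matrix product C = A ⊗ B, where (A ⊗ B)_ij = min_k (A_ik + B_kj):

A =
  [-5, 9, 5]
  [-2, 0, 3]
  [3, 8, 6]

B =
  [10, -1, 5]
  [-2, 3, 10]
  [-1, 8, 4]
A ⊗ B =
  [4, -6, 0]
  [-2, -3, 3]
  [5, 2, 8]

Apply the min-plus product entry-by-entry:
  C[0][0] = min over k of (A[0][0] + B[0][0] = -5 + 10 = 5, A[0][1] + B[1][0] = 9 + -2 = 7, A[0][2] + B[2][0] = 5 + -1 = 4) = 4 (attained at k = 2)
  C[0][1] = min over k of (A[0][0] + B[0][1] = -5 + -1 = -6, A[0][1] + B[1][1] = 9 + 3 = 12, A[0][2] + B[2][1] = 5 + 8 = 13) = -6 (attained at k = 0)
  C[0][2] = min over k of (A[0][0] + B[0][2] = -5 + 5 = 0, A[0][1] + B[1][2] = 9 + 10 = 19, A[0][2] + B[2][2] = 5 + 4 = 9) = 0 (attained at k = 0)
  C[1][0] = min over k of (A[1][0] + B[0][0] = -2 + 10 = 8, A[1][1] + B[1][0] = 0 + -2 = -2, A[1][2] + B[2][0] = 3 + -1 = 2) = -2 (attained at k = 1)
  C[1][1] = min over k of (A[1][0] + B[0][1] = -2 + -1 = -3, A[1][1] + B[1][1] = 0 + 3 = 3, A[1][2] + B[2][1] = 3 + 8 = 11) = -3 (attained at k = 0)
  C[1][2] = min over k of (A[1][0] + B[0][2] = -2 + 5 = 3, A[1][1] + B[1][2] = 0 + 10 = 10, A[1][2] + B[2][2] = 3 + 4 = 7) = 3 (attained at k = 0)
  C[2][0] = min over k of (A[2][0] + B[0][0] = 3 + 10 = 13, A[2][1] + B[1][0] = 8 + -2 = 6, A[2][2] + B[2][0] = 6 + -1 = 5) = 5 (attained at k = 2)
  C[2][1] = min over k of (A[2][0] + B[0][1] = 3 + -1 = 2, A[2][1] + B[1][1] = 8 + 3 = 11, A[2][2] + B[2][1] = 6 + 8 = 14) = 2 (attained at k = 0)
  C[2][2] = min over k of (A[2][0] + B[0][2] = 3 + 5 = 8, A[2][1] + B[1][2] = 8 + 10 = 18, A[2][2] + B[2][2] = 6 + 4 = 10) = 8 (attained at k = 0)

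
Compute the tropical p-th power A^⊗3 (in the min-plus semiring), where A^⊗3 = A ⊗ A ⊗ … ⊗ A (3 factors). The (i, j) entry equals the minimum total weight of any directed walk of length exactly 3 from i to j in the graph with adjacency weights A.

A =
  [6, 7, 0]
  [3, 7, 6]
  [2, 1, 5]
A^⊗3 =
  [4, 6, 2]
  [5, 4, 8]
  [4, 3, 4]

Each entry (A^⊗3)_ij equals the minimum over all length-3 walks i = v_0 → v_1 → … → v_3 = j of Σ_t A[v_t][v_{t+1}]. For example, for (i, j) = (0, 2) we minimise over 9 possible intermediate vertex sequences; the minimum is 2, attained along the walk 0 → 2 → 0 → 2.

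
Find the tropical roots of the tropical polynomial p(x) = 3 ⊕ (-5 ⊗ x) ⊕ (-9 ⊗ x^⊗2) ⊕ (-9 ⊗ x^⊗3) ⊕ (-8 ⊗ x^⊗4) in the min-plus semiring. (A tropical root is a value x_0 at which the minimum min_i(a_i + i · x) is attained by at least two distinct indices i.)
Roots: {-1, 0, 4, 8}

Each tropical root is a break point of the lower envelope of the lines y = a_i + i · x (there are 5 lines, with slopes 0, 1, ..., 4). Only the lines that attain the minimum somewhere contribute to roots; other lines are dominated. Here the surviving (envelope) indices are i = 4, i = 3, i = 2, i = 1, i = 0.
Intersections between consecutive envelope lines give the roots: for adjacent envelope indices i < j the intersection is x = (a_i − a_j) / (j − i). Reading off the sorted break points: {-1, 0, 4, 8}.
Verification: at each break x_0, at least two indices attain the minimum of min_i(a_i + i · x_0).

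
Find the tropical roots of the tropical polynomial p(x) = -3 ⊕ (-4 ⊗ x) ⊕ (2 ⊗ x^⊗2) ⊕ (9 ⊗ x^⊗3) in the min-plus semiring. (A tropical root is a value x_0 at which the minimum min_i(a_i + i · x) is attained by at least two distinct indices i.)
Roots: {-7, -6, 1}

Each tropical root is a break point of the lower envelope of the lines y = a_i + i · x (there are 4 lines, with slopes 0, 1, ..., 3). Only the lines that attain the minimum somewhere contribute to roots; other lines are dominated. Here the surviving (envelope) indices are i = 3, i = 2, i = 1, i = 0.
Intersections between consecutive envelope lines give the roots: for adjacent envelope indices i < j the intersection is x = (a_i − a_j) / (j − i). Reading off the sorted break points: {-7, -6, 1}.
Verification: at each break x_0, at least two indices attain the minimum of min_i(a_i + i · x_0).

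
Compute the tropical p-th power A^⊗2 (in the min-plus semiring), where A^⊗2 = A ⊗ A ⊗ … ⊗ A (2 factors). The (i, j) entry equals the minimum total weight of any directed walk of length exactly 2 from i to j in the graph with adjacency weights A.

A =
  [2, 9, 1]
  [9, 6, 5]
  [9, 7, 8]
A^⊗2 =
  [4, 8, 3]
  [11, 12, 10]
  [11, 13, 10]

Each entry (A^⊗2)_ij equals the minimum over all length-2 walks i = v_0 → v_1 → … → v_2 = j of Σ_t A[v_t][v_{t+1}]. For example, for (i, j) = (0, 2) we minimise over 3 possible intermediate vertex sequences; the minimum is 3, attained along the walk 0 → 0 → 2.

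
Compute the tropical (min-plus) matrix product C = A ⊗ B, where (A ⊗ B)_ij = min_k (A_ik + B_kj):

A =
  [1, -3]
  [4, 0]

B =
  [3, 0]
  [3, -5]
A ⊗ B =
  [0, -8]
  [3, -5]

Apply the min-plus product entry-by-entry:
  C[0][0] = min over k of (A[0][0] + B[0][0] = 1 + 3 = 4, A[0][1] + B[1][0] = -3 + 3 = 0) = 0 (attained at k = 1)
  C[0][1] = min over k of (A[0][0] + B[0][1] = 1 + 0 = 1, A[0][1] + B[1][1] = -3 + -5 = -8) = -8 (attained at k = 1)
  C[1][0] = min over k of (A[1][0] + B[0][0] = 4 + 3 = 7, A[1][1] + B[1][0] = 0 + 3 = 3) = 3 (attained at k = 1)
  C[1][1] = min over k of (A[1][0] + B[0][1] = 4 + 0 = 4, A[1][1] + B[1][1] = 0 + -5 = -5) = -5 (attained at k = 1)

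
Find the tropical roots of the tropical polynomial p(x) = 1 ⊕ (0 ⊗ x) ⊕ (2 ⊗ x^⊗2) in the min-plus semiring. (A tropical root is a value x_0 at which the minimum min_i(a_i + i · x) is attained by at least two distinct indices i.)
Roots: {-2, 1}

Each tropical root is a break point of the lower envelope of the lines y = a_i + i · x (there are 3 lines, with slopes 0, 1, ..., 2). Only the lines that attain the minimum somewhere contribute to roots; other lines are dominated. Here the surviving (envelope) indices are i = 2, i = 1, i = 0.
Intersections between consecutive envelope lines give the roots: for adjacent envelope indices i < j the intersection is x = (a_i − a_j) / (j − i). Reading off the sorted break points: {-2, 1}.
Verification: at each break x_0, at least two indices attain the minimum of min_i(a_i + i · x_0).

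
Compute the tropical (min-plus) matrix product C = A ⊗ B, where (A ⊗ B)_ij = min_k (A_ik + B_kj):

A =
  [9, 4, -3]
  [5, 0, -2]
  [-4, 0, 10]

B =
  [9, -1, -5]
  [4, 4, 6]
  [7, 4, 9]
A ⊗ B =
  [4, 1, 4]
  [4, 2, 0]
  [4, -5, -9]

Apply the min-plus product entry-by-entry:
  C[0][0] = min over k of (A[0][0] + B[0][0] = 9 + 9 = 18, A[0][1] + B[1][0] = 4 + 4 = 8, A[0][2] + B[2][0] = -3 + 7 = 4) = 4 (attained at k = 2)
  C[0][1] = min over k of (A[0][0] + B[0][1] = 9 + -1 = 8, A[0][1] + B[1][1] = 4 + 4 = 8, A[0][2] + B[2][1] = -3 + 4 = 1) = 1 (attained at k = 2)
  C[0][2] = min over k of (A[0][0] + B[0][2] = 9 + -5 = 4, A[0][1] + B[1][2] = 4 + 6 = 10, A[0][2] + B[2][2] = -3 + 9 = 6) = 4 (attained at k = 0)
  C[1][0] = min over k of (A[1][0] + B[0][0] = 5 + 9 = 14, A[1][1] + B[1][0] = 0 + 4 = 4, A[1][2] + B[2][0] = -2 + 7 = 5) = 4 (attained at k = 1)
  C[1][1] = min over k of (A[1][0] + B[0][1] = 5 + -1 = 4, A[1][1] + B[1][1] = 0 + 4 = 4, A[1][2] + B[2][1] = -2 + 4 = 2) = 2 (attained at k = 2)
  C[1][2] = min over k of (A[1][0] + B[0][2] = 5 + -5 = 0, A[1][1] + B[1][2] = 0 + 6 = 6, A[1][2] + B[2][2] = -2 + 9 = 7) = 0 (attained at k = 0)
  C[2][0] = min over k of (A[2][0] + B[0][0] = -4 + 9 = 5, A[2][1] + B[1][0] = 0 + 4 = 4, A[2][2] + B[2][0] = 10 + 7 = 17) = 4 (attained at k = 1)
  C[2][1] = min over k of (A[2][0] + B[0][1] = -4 + -1 = -5, A[2][1] + B[1][1] = 0 + 4 = 4, A[2][2] + B[2][1] = 10 + 4 = 14) = -5 (attained at k = 0)
  C[2][2] = min over k of (A[2][0] + B[0][2] = -4 + -5 = -9, A[2][1] + B[1][2] = 0 + 6 = 6, A[2][2] + B[2][2] = 10 + 9 = 19) = -9 (attained at k = 0)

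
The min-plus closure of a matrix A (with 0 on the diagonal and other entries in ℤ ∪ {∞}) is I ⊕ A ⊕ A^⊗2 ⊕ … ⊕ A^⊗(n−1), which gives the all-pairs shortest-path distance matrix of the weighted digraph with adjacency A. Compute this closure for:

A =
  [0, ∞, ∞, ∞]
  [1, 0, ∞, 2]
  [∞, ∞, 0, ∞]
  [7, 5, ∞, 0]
Closure =
  [0, ∞, ∞, ∞]
  [1, 0, ∞, 2]
  [∞, ∞, 0, ∞]
  [6, 5, ∞, 0]

This is the Floyd-Warshall all-pairs shortest-path computation. For each intermediate vertex k = 0, 1, …, 3, update dist[i][j] ← min(dist[i][j], dist[i][k] + dist[k][j]). The final matrix gives, for each (i, j), the minimum total weight of any directed path from i to j (possibly empty when i = j).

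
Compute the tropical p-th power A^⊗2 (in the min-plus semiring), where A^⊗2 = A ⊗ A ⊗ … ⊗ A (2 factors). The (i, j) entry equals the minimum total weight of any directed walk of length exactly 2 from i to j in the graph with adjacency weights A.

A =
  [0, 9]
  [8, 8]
A^⊗2 =
  [0, 9]
  [8, 16]

Each entry (A^⊗2)_ij equals the minimum over all length-2 walks i = v_0 → v_1 → … → v_2 = j of Σ_t A[v_t][v_{t+1}]. For example, for (i, j) = (0, 1) we minimise over 2 possible intermediate vertex sequences; the minimum is 9, attained along the walk 0 → 0 → 1.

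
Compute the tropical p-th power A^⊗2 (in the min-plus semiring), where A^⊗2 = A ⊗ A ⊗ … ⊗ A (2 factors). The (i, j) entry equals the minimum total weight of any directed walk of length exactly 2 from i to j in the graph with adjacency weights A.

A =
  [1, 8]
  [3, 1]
A^⊗2 =
  [2, 9]
  [4, 2]

Each entry (A^⊗2)_ij equals the minimum over all length-2 walks i = v_0 → v_1 → … → v_2 = j of Σ_t A[v_t][v_{t+1}]. For example, for (i, j) = (0, 1) we minimise over 2 possible intermediate vertex sequences; the minimum is 9, attained along the walk 0 → 0 → 1.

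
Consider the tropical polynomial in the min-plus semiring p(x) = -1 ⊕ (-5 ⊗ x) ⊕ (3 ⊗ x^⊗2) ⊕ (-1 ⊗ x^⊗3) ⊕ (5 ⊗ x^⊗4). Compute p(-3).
p(-3) = -10

A tropical monomial a ⊗ x^⊗i evaluates to a + i · x. Evaluating each term at x = -3:
  Term 0 contributes -1 + 0 · -3 = -1
  Term 1 contributes -5 + 1 · -3 = -8
  Term 2 contributes 3 + 2 · -3 = -3
  Term 3 contributes -1 + 3 · -3 = -10
  Term 4 contributes 5 + 4 · -3 = -7
p(-3) = ⊕ of these = min[-1, -8, -3, -10, -7] = -10.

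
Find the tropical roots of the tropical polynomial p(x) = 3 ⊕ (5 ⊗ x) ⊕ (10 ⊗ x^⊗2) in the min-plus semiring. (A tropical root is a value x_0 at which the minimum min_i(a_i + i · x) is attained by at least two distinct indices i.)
Roots: {-5, -2}

Each tropical root is a break point of the lower envelope of the lines y = a_i + i · x (there are 3 lines, with slopes 0, 1, ..., 2). Only the lines that attain the minimum somewhere contribute to roots; other lines are dominated. Here the surviving (envelope) indices are i = 2, i = 1, i = 0.
Intersections between consecutive envelope lines give the roots: for adjacent envelope indices i < j the intersection is x = (a_i − a_j) / (j − i). Reading off the sorted break points: {-5, -2}.
Verification: at each break x_0, at least two indices attain the minimum of min_i(a_i + i · x_0).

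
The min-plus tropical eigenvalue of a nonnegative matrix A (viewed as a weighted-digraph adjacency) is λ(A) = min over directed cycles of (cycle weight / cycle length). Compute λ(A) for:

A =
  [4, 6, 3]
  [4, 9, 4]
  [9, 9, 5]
λ(A) = 4

Enumerate directed cycles and compute their means (weight / length). Sample:
  cycle 0 → 0: weight = 4, length = 1, mean = 4/1 ≈ 4.000
  cycle 1 → 1: weight = 9, length = 1, mean = 9/1 ≈ 9.000
  cycle 2 → 2: weight = 5, length = 1, mean = 5/1 ≈ 5.000
  cycle 0 → 1 → 0: weight = 10, length = 2, mean = 10/2 ≈ 5.000
  cycle 0 → 2 → 0: weight = 12, length = 2, mean = 12/2 ≈ 6.000
  cycle 1 → 0 → 1: weight = 10, length = 2, mean = 10/2 ≈ 5.000
Minimum mean = 4.000, attained e.g. along the cycle 0 → 0 with weight 4 and length 1. So λ(A) = 4/1 = 4.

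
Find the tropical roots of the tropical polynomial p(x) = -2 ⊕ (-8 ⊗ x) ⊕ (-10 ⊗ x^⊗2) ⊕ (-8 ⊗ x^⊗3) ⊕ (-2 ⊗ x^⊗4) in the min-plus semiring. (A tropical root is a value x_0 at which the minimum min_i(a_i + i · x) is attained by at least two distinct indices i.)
Roots: {-6, -2, 2, 6}

Each tropical root is a break point of the lower envelope of the lines y = a_i + i · x (there are 5 lines, with slopes 0, 1, ..., 4). Only the lines that attain the minimum somewhere contribute to roots; other lines are dominated. Here the surviving (envelope) indices are i = 4, i = 3, i = 2, i = 1, i = 0.
Intersections between consecutive envelope lines give the roots: for adjacent envelope indices i < j the intersection is x = (a_i − a_j) / (j − i). Reading off the sorted break points: {-6, -2, 2, 6}.
Verification: at each break x_0, at least two indices attain the minimum of min_i(a_i + i · x_0).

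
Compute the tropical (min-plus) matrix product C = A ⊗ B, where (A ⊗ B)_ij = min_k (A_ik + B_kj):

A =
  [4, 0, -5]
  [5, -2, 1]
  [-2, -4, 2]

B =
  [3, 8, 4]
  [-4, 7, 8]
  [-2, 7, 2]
A ⊗ B =
  [-7, 2, -3]
  [-6, 5, 3]
  [-8, 3, 2]

Apply the min-plus product entry-by-entry:
  C[0][0] = min over k of (A[0][0] + B[0][0] = 4 + 3 = 7, A[0][1] + B[1][0] = 0 + -4 = -4, A[0][2] + B[2][0] = -5 + -2 = -7) = -7 (attained at k = 2)
  C[0][1] = min over k of (A[0][0] + B[0][1] = 4 + 8 = 12, A[0][1] + B[1][1] = 0 + 7 = 7, A[0][2] + B[2][1] = -5 + 7 = 2) = 2 (attained at k = 2)
  C[0][2] = min over k of (A[0][0] + B[0][2] = 4 + 4 = 8, A[0][1] + B[1][2] = 0 + 8 = 8, A[0][2] + B[2][2] = -5 + 2 = -3) = -3 (attained at k = 2)
  C[1][0] = min over k of (A[1][0] + B[0][0] = 5 + 3 = 8, A[1][1] + B[1][0] = -2 + -4 = -6, A[1][2] + B[2][0] = 1 + -2 = -1) = -6 (attained at k = 1)
  C[1][1] = min over k of (A[1][0] + B[0][1] = 5 + 8 = 13, A[1][1] + B[1][1] = -2 + 7 = 5, A[1][2] + B[2][1] = 1 + 7 = 8) = 5 (attained at k = 1)
  C[1][2] = min over k of (A[1][0] + B[0][2] = 5 + 4 = 9, A[1][1] + B[1][2] = -2 + 8 = 6, A[1][2] + B[2][2] = 1 + 2 = 3) = 3 (attained at k = 2)
  C[2][0] = min over k of (A[2][0] + B[0][0] = -2 + 3 = 1, A[2][1] + B[1][0] = -4 + -4 = -8, A[2][2] + B[2][0] = 2 + -2 = 0) = -8 (attained at k = 1)
  C[2][1] = min over k of (A[2][0] + B[0][1] = -2 + 8 = 6, A[2][1] + B[1][1] = -4 + 7 = 3, A[2][2] + B[2][1] = 2 + 7 = 9) = 3 (attained at k = 1)
  C[2][2] = min over k of (A[2][0] + B[0][2] = -2 + 4 = 2, A[2][1] + B[1][2] = -4 + 8 = 4, A[2][2] + B[2][2] = 2 + 2 = 4) = 2 (attained at k = 0)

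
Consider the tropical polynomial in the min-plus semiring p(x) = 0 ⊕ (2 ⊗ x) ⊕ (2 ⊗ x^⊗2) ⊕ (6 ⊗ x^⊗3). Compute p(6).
p(6) = 0

A tropical monomial a ⊗ x^⊗i evaluates to a + i · x. Evaluating each term at x = 6:
  Term 0 contributes 0 + 0 · 6 = 0
  Term 1 contributes 2 + 1 · 6 = 8
  Term 2 contributes 2 + 2 · 6 = 14
  Term 3 contributes 6 + 3 · 6 = 24
p(6) = ⊕ of these = min[0, 8, 14, 24] = 0.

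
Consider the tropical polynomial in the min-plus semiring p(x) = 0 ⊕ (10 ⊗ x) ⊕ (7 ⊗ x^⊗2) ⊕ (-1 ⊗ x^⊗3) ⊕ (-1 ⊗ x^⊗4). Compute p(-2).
p(-2) = -9

A tropical monomial a ⊗ x^⊗i evaluates to a + i · x. Evaluating each term at x = -2:
  Term 0 contributes 0 + 0 · -2 = 0
  Term 1 contributes 10 + 1 · -2 = 8
  Term 2 contributes 7 + 2 · -2 = 3
  Term 3 contributes -1 + 3 · -2 = -7
  Term 4 contributes -1 + 4 · -2 = -9
p(-2) = ⊕ of these = min[0, 8, 3, -7, -9] = -9.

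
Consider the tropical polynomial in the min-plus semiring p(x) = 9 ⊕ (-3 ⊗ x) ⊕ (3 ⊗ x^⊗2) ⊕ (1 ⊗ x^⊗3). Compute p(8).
p(8) = 5

A tropical monomial a ⊗ x^⊗i evaluates to a + i · x. Evaluating each term at x = 8:
  Term 0 contributes 9 + 0 · 8 = 9
  Term 1 contributes -3 + 1 · 8 = 5
  Term 2 contributes 3 + 2 · 8 = 19
  Term 3 contributes 1 + 3 · 8 = 25
p(8) = ⊕ of these = min[9, 5, 19, 25] = 5.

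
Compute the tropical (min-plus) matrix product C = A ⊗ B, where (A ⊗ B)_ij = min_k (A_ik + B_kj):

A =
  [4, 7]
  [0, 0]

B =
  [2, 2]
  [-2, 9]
A ⊗ B =
  [5, 6]
  [-2, 2]

Apply the min-plus product entry-by-entry:
  C[0][0] = min over k of (A[0][0] + B[0][0] = 4 + 2 = 6, A[0][1] + B[1][0] = 7 + -2 = 5) = 5 (attained at k = 1)
  C[0][1] = min over k of (A[0][0] + B[0][1] = 4 + 2 = 6, A[0][1] + B[1][1] = 7 + 9 = 16) = 6 (attained at k = 0)
  C[1][0] = min over k of (A[1][0] + B[0][0] = 0 + 2 = 2, A[1][1] + B[1][0] = 0 + -2 = -2) = -2 (attained at k = 1)
  C[1][1] = min over k of (A[1][0] + B[0][1] = 0 + 2 = 2, A[1][1] + B[1][1] = 0 + 9 = 9) = 2 (attained at k = 0)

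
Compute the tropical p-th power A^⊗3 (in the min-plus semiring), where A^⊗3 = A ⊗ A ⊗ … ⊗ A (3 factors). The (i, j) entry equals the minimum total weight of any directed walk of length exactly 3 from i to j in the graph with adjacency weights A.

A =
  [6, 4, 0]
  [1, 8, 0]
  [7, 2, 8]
A^⊗3 =
  [3, 6, 2]
  [3, 3, 2]
  [9, 4, 3]

Each entry (A^⊗3)_ij equals the minimum over all length-3 walks i = v_0 → v_1 → … → v_3 = j of Σ_t A[v_t][v_{t+1}]. For example, for (i, j) = (0, 2) we minimise over 9 possible intermediate vertex sequences; the minimum is 2, attained along the walk 0 → 2 → 1 → 2.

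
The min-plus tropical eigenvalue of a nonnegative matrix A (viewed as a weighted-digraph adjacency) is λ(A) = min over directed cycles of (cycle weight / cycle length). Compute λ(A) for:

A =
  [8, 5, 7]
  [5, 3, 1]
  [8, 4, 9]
λ(A) = 5/2

Enumerate directed cycles and compute their means (weight / length). Sample:
  cycle 0 → 0: weight = 8, length = 1, mean = 8/1 ≈ 8.000
  cycle 1 → 1: weight = 3, length = 1, mean = 3/1 ≈ 3.000
  cycle 2 → 2: weight = 9, length = 1, mean = 9/1 ≈ 9.000
  cycle 0 → 1 → 0: weight = 10, length = 2, mean = 10/2 ≈ 5.000
  cycle 0 → 2 → 0: weight = 15, length = 2, mean = 15/2 ≈ 7.500
  cycle 1 → 0 → 1: weight = 10, length = 2, mean = 10/2 ≈ 5.000
Minimum mean = 2.500, attained e.g. along the cycle 1 → 2 → 1 with weight 5 and length 2. So λ(A) = 5/2 = 5/2.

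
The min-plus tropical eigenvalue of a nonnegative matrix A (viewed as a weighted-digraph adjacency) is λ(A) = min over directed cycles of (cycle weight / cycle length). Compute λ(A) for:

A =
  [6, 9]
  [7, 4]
λ(A) = 4

Enumerate directed cycles and compute their means (weight / length). Sample:
  cycle 0 → 0: weight = 6, length = 1, mean = 6/1 ≈ 6.000
  cycle 1 → 1: weight = 4, length = 1, mean = 4/1 ≈ 4.000
  cycle 0 → 1 → 0: weight = 16, length = 2, mean = 16/2 ≈ 8.000
  cycle 1 → 0 → 1: weight = 16, length = 2, mean = 16/2 ≈ 8.000
Minimum mean = 4.000, attained e.g. along the cycle 1 → 1 with weight 4 and length 1. So λ(A) = 4/1 = 4.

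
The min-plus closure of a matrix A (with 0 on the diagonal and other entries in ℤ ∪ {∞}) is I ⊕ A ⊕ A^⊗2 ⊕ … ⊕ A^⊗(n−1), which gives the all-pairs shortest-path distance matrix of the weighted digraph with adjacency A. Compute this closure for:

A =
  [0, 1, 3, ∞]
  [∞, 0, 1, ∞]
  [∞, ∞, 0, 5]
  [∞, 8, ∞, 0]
Closure =
  [0, 1, 2, 7]
  [∞, 0, 1, 6]
  [∞, 13, 0, 5]
  [∞, 8, 9, 0]

This is the Floyd-Warshall all-pairs shortest-path computation. For each intermediate vertex k = 0, 1, …, 3, update dist[i][j] ← min(dist[i][j], dist[i][k] + dist[k][j]). The final matrix gives, for each (i, j), the minimum total weight of any directed path from i to j (possibly empty when i = j).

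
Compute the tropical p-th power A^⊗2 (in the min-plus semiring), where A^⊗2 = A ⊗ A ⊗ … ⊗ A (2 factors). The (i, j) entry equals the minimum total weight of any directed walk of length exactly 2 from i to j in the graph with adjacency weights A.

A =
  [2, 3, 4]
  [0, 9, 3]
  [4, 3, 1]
A^⊗2 =
  [3, 5, 5]
  [2, 3, 4]
  [3, 4, 2]

Each entry (A^⊗2)_ij equals the minimum over all length-2 walks i = v_0 → v_1 → … → v_2 = j of Σ_t A[v_t][v_{t+1}]. For example, for (i, j) = (0, 2) we minimise over 3 possible intermediate vertex sequences; the minimum is 5, attained along the walk 0 → 2 → 2.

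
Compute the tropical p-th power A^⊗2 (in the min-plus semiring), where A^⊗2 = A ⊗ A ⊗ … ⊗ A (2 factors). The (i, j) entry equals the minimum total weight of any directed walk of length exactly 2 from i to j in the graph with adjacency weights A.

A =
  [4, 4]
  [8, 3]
A^⊗2 =
  [8, 7]
  [11, 6]

Each entry (A^⊗2)_ij equals the minimum over all length-2 walks i = v_0 → v_1 → … → v_2 = j of Σ_t A[v_t][v_{t+1}]. For example, for (i, j) = (0, 1) we minimise over 2 possible intermediate vertex sequences; the minimum is 7, attained along the walk 0 → 1 → 1.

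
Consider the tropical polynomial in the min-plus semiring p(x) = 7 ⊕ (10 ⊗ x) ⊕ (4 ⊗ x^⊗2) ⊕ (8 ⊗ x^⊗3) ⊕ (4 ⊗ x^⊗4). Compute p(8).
p(8) = 7

A tropical monomial a ⊗ x^⊗i evaluates to a + i · x. Evaluating each term at x = 8:
  Term 0 contributes 7 + 0 · 8 = 7
  Term 1 contributes 10 + 1 · 8 = 18
  Term 2 contributes 4 + 2 · 8 = 20
  Term 3 contributes 8 + 3 · 8 = 32
  Term 4 contributes 4 + 4 · 8 = 36
p(8) = ⊕ of these = min[7, 18, 20, 32, 36] = 7.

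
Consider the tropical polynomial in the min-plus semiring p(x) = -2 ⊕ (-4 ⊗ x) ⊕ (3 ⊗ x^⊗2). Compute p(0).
p(0) = -4

A tropical monomial a ⊗ x^⊗i evaluates to a + i · x. Evaluating each term at x = 0:
  Term 0 contributes -2 + 0 · 0 = -2
  Term 1 contributes -4 + 1 · 0 = -4
  Term 2 contributes 3 + 2 · 0 = 3
p(0) = ⊕ of these = min[-2, -4, 3] = -4.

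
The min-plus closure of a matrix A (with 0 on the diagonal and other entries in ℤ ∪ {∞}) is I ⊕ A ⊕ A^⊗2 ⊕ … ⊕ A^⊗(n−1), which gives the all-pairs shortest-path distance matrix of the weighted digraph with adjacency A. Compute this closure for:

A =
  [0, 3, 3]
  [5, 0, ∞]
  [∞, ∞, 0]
Closure =
  [0, 3, 3]
  [5, 0, 8]
  [∞, ∞, 0]

This is the Floyd-Warshall all-pairs shortest-path computation. For each intermediate vertex k = 0, 1, …, 2, update dist[i][j] ← min(dist[i][j], dist[i][k] + dist[k][j]). The final matrix gives, for each (i, j), the minimum total weight of any directed path from i to j (possibly empty when i = j).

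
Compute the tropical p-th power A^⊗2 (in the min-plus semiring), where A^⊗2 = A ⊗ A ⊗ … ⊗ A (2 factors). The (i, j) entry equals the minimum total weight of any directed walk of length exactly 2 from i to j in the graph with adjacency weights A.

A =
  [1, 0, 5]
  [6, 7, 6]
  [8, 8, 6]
A^⊗2 =
  [2, 1, 6]
  [7, 6, 11]
  [9, 8, 12]

Each entry (A^⊗2)_ij equals the minimum over all length-2 walks i = v_0 → v_1 → … → v_2 = j of Σ_t A[v_t][v_{t+1}]. For example, for (i, j) = (0, 2) we minimise over 3 possible intermediate vertex sequences; the minimum is 6, attained along the walk 0 → 0 → 2.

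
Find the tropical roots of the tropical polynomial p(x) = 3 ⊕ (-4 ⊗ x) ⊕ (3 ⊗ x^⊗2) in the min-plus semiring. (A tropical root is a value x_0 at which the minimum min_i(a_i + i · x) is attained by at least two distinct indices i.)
Roots: {-7, 7}

Each tropical root is a break point of the lower envelope of the lines y = a_i + i · x (there are 3 lines, with slopes 0, 1, ..., 2). Only the lines that attain the minimum somewhere contribute to roots; other lines are dominated. Here the surviving (envelope) indices are i = 2, i = 1, i = 0.
Intersections between consecutive envelope lines give the roots: for adjacent envelope indices i < j the intersection is x = (a_i − a_j) / (j − i). Reading off the sorted break points: {-7, 7}.
Verification: at each break x_0, at least two indices attain the minimum of min_i(a_i + i · x_0).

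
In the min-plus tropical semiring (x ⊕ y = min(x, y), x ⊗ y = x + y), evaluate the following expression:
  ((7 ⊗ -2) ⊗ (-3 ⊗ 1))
((7 ⊗ -2) ⊗ (-3 ⊗ 1)) = 3

Expand innermost to outermost. Recall ⊕ takes the minimum of its arguments and ⊗ takes their sum. Working out the expression ((7 ⊗ -2) ⊗ (-3 ⊗ 1)) gives 3.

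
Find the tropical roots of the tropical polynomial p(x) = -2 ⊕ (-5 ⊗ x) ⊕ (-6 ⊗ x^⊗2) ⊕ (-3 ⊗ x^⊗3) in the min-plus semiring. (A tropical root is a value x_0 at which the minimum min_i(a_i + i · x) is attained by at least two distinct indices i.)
Roots: {-3, 1, 3}

Each tropical root is a break point of the lower envelope of the lines y = a_i + i · x (there are 4 lines, with slopes 0, 1, ..., 3). Only the lines that attain the minimum somewhere contribute to roots; other lines are dominated. Here the surviving (envelope) indices are i = 3, i = 2, i = 1, i = 0.
Intersections between consecutive envelope lines give the roots: for adjacent envelope indices i < j the intersection is x = (a_i − a_j) / (j − i). Reading off the sorted break points: {-3, 1, 3}.
Verification: at each break x_0, at least two indices attain the minimum of min_i(a_i + i · x_0).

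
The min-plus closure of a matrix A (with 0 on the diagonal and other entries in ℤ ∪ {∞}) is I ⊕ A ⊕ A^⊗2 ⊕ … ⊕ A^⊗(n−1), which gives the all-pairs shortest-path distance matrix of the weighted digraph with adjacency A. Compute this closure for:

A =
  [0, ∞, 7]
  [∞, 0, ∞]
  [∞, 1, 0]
Closure =
  [0, 8, 7]
  [∞, 0, ∞]
  [∞, 1, 0]

This is the Floyd-Warshall all-pairs shortest-path computation. For each intermediate vertex k = 0, 1, …, 2, update dist[i][j] ← min(dist[i][j], dist[i][k] + dist[k][j]). The final matrix gives, for each (i, j), the minimum total weight of any directed path from i to j (possibly empty when i = j).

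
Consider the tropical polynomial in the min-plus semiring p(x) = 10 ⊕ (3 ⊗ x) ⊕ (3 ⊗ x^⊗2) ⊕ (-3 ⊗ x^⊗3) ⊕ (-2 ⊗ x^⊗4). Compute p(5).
p(5) = 8

A tropical monomial a ⊗ x^⊗i evaluates to a + i · x. Evaluating each term at x = 5:
  Term 0 contributes 10 + 0 · 5 = 10
  Term 1 contributes 3 + 1 · 5 = 8
  Term 2 contributes 3 + 2 · 5 = 13
  Term 3 contributes -3 + 3 · 5 = 12
  Term 4 contributes -2 + 4 · 5 = 18
p(5) = ⊕ of these = min[10, 8, 13, 12, 18] = 8.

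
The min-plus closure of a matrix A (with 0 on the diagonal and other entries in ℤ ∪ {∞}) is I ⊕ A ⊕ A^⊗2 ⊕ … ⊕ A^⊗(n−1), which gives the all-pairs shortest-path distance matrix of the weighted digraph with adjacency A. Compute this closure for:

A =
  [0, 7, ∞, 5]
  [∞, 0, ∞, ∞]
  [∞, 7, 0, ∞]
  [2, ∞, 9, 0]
Closure =
  [0, 7, 14, 5]
  [∞, 0, ∞, ∞]
  [∞, 7, 0, ∞]
  [2, 9, 9, 0]

This is the Floyd-Warshall all-pairs shortest-path computation. For each intermediate vertex k = 0, 1, …, 3, update dist[i][j] ← min(dist[i][j], dist[i][k] + dist[k][j]). The final matrix gives, for each (i, j), the minimum total weight of any directed path from i to j (possibly empty when i = j).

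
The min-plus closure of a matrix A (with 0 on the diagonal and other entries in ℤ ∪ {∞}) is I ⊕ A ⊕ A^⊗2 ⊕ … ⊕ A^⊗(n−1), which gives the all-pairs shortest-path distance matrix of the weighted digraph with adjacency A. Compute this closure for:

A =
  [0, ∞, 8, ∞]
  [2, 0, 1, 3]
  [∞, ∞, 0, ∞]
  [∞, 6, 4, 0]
Closure =
  [0, ∞, 8, ∞]
  [2, 0, 1, 3]
  [∞, ∞, 0, ∞]
  [8, 6, 4, 0]

This is the Floyd-Warshall all-pairs shortest-path computation. For each intermediate vertex k = 0, 1, …, 3, update dist[i][j] ← min(dist[i][j], dist[i][k] + dist[k][j]). The final matrix gives, for each (i, j), the minimum total weight of any directed path from i to j (possibly empty when i = j).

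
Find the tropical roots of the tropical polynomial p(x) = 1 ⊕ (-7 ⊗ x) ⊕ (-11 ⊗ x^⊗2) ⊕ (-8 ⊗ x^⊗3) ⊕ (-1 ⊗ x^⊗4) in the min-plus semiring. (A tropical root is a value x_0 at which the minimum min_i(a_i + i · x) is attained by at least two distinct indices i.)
Roots: {-7, -3, 4, 8}

Each tropical root is a break point of the lower envelope of the lines y = a_i + i · x (there are 5 lines, with slopes 0, 1, ..., 4). Only the lines that attain the minimum somewhere contribute to roots; other lines are dominated. Here the surviving (envelope) indices are i = 4, i = 3, i = 2, i = 1, i = 0.
Intersections between consecutive envelope lines give the roots: for adjacent envelope indices i < j the intersection is x = (a_i − a_j) / (j − i). Reading off the sorted break points: {-7, -3, 4, 8}.
Verification: at each break x_0, at least two indices attain the minimum of min_i(a_i + i · x_0).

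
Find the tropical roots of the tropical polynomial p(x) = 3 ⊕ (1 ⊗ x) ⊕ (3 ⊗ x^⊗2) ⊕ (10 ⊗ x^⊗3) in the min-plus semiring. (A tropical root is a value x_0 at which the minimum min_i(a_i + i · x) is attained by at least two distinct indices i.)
Roots: {-7, -2, 2}

Each tropical root is a break point of the lower envelope of the lines y = a_i + i · x (there are 4 lines, with slopes 0, 1, ..., 3). Only the lines that attain the minimum somewhere contribute to roots; other lines are dominated. Here the surviving (envelope) indices are i = 3, i = 2, i = 1, i = 0.
Intersections between consecutive envelope lines give the roots: for adjacent envelope indices i < j the intersection is x = (a_i − a_j) / (j − i). Reading off the sorted break points: {-7, -2, 2}.
Verification: at each break x_0, at least two indices attain the minimum of min_i(a_i + i · x_0).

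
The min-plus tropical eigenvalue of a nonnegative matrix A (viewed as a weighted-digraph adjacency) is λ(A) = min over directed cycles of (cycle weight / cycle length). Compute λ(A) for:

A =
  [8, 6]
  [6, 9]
λ(A) = 6

Enumerate directed cycles and compute their means (weight / length). Sample:
  cycle 0 → 0: weight = 8, length = 1, mean = 8/1 ≈ 8.000
  cycle 1 → 1: weight = 9, length = 1, mean = 9/1 ≈ 9.000
  cycle 0 → 1 → 0: weight = 12, length = 2, mean = 12/2 ≈ 6.000
  cycle 1 → 0 → 1: weight = 12, length = 2, mean = 12/2 ≈ 6.000
Minimum mean = 6.000, attained e.g. along the cycle 0 → 1 → 0 with weight 12 and length 2. So λ(A) = 12/2 = 6.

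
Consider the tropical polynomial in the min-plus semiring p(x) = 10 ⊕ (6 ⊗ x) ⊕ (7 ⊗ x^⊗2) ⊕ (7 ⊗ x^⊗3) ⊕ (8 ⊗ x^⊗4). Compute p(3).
p(3) = 9

A tropical monomial a ⊗ x^⊗i evaluates to a + i · x. Evaluating each term at x = 3:
  Term 0 contributes 10 + 0 · 3 = 10
  Term 1 contributes 6 + 1 · 3 = 9
  Term 2 contributes 7 + 2 · 3 = 13
  Term 3 contributes 7 + 3 · 3 = 16
  Term 4 contributes 8 + 4 · 3 = 20
p(3) = ⊕ of these = min[10, 9, 13, 16, 20] = 9.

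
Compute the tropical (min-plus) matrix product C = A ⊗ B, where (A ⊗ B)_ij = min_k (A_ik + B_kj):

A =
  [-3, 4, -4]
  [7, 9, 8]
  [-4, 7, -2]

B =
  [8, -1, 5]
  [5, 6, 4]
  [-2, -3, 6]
A ⊗ B =
  [-6, -7, 2]
  [6, 5, 12]
  [-4, -5, 1]

Apply the min-plus product entry-by-entry:
  C[0][0] = min over k of (A[0][0] + B[0][0] = -3 + 8 = 5, A[0][1] + B[1][0] = 4 + 5 = 9, A[0][2] + B[2][0] = -4 + -2 = -6) = -6 (attained at k = 2)
  C[0][1] = min over k of (A[0][0] + B[0][1] = -3 + -1 = -4, A[0][1] + B[1][1] = 4 + 6 = 10, A[0][2] + B[2][1] = -4 + -3 = -7) = -7 (attained at k = 2)
  C[0][2] = min over k of (A[0][0] + B[0][2] = -3 + 5 = 2, A[0][1] + B[1][2] = 4 + 4 = 8, A[0][2] + B[2][2] = -4 + 6 = 2) = 2 (attained at k = 0)
  C[1][0] = min over k of (A[1][0] + B[0][0] = 7 + 8 = 15, A[1][1] + B[1][0] = 9 + 5 = 14, A[1][2] + B[2][0] = 8 + -2 = 6) = 6 (attained at k = 2)
  C[1][1] = min over k of (A[1][0] + B[0][1] = 7 + -1 = 6, A[1][1] + B[1][1] = 9 + 6 = 15, A[1][2] + B[2][1] = 8 + -3 = 5) = 5 (attained at k = 2)
  C[1][2] = min over k of (A[1][0] + B[0][2] = 7 + 5 = 12, A[1][1] + B[1][2] = 9 + 4 = 13, A[1][2] + B[2][2] = 8 + 6 = 14) = 12 (attained at k = 0)
  C[2][0] = min over k of (A[2][0] + B[0][0] = -4 + 8 = 4, A[2][1] + B[1][0] = 7 + 5 = 12, A[2][2] + B[2][0] = -2 + -2 = -4) = -4 (attained at k = 2)
  C[2][1] = min over k of (A[2][0] + B[0][1] = -4 + -1 = -5, A[2][1] + B[1][1] = 7 + 6 = 13, A[2][2] + B[2][1] = -2 + -3 = -5) = -5 (attained at k = 0)
  C[2][2] = min over k of (A[2][0] + B[0][2] = -4 + 5 = 1, A[2][1] + B[1][2] = 7 + 4 = 11, A[2][2] + B[2][2] = -2 + 6 = 4) = 1 (attained at k = 0)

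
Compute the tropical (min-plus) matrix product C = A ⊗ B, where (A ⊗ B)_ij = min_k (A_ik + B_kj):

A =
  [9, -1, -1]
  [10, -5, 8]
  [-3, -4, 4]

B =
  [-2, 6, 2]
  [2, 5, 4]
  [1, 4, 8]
A ⊗ B =
  [0, 3, 3]
  [-3, 0, -1]
  [-5, 1, -1]

Apply the min-plus product entry-by-entry:
  C[0][0] = min over k of (A[0][0] + B[0][0] = 9 + -2 = 7, A[0][1] + B[1][0] = -1 + 2 = 1, A[0][2] + B[2][0] = -1 + 1 = 0) = 0 (attained at k = 2)
  C[0][1] = min over k of (A[0][0] + B[0][1] = 9 + 6 = 15, A[0][1] + B[1][1] = -1 + 5 = 4, A[0][2] + B[2][1] = -1 + 4 = 3) = 3 (attained at k = 2)
  C[0][2] = min over k of (A[0][0] + B[0][2] = 9 + 2 = 11, A[0][1] + B[1][2] = -1 + 4 = 3, A[0][2] + B[2][2] = -1 + 8 = 7) = 3 (attained at k = 1)
  C[1][0] = min over k of (A[1][0] + B[0][0] = 10 + -2 = 8, A[1][1] + B[1][0] = -5 + 2 = -3, A[1][2] + B[2][0] = 8 + 1 = 9) = -3 (attained at k = 1)
  C[1][1] = min over k of (A[1][0] + B[0][1] = 10 + 6 = 16, A[1][1] + B[1][1] = -5 + 5 = 0, A[1][2] + B[2][1] = 8 + 4 = 12) = 0 (attained at k = 1)
  C[1][2] = min over k of (A[1][0] + B[0][2] = 10 + 2 = 12, A[1][1] + B[1][2] = -5 + 4 = -1, A[1][2] + B[2][2] = 8 + 8 = 16) = -1 (attained at k = 1)
  C[2][0] = min over k of (A[2][0] + B[0][0] = -3 + -2 = -5, A[2][1] + B[1][0] = -4 + 2 = -2, A[2][2] + B[2][0] = 4 + 1 = 5) = -5 (attained at k = 0)
  C[2][1] = min over k of (A[2][0] + B[0][1] = -3 + 6 = 3, A[2][1] + B[1][1] = -4 + 5 = 1, A[2][2] + B[2][1] = 4 + 4 = 8) = 1 (attained at k = 1)
  C[2][2] = min over k of (A[2][0] + B[0][2] = -3 + 2 = -1, A[2][1] + B[1][2] = -4 + 4 = 0, A[2][2] + B[2][2] = 4 + 8 = 12) = -1 (attained at k = 0)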